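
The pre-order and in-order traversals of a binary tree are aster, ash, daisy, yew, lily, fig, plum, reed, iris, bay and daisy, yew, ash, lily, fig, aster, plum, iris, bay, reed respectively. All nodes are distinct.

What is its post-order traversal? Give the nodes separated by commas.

The first element of pre-order is the root; it splits in-order into left and right subtrees.
Root aster: left subtree has 5 nodes {daisy, yew, ash, lily, fig}, right has 4 {plum, iris, bay, reed}.
  Root ash: left subtree has 2 nodes {daisy, yew}, right has 2 {lily, fig}.
    Root daisy: left subtree has 0 nodes { }, right has 1 {yew}.
    Root lily: left subtree has 0 nodes { }, right has 1 {fig}.
  Root plum: left subtree has 0 nodes { }, right has 3 {iris, bay, reed}.
    Root reed: left subtree has 2 nodes {iris, bay}, right has 0 { }.
      Root iris: left subtree has 0 nodes { }, right has 1 {bay}.

yew, daisy, fig, lily, ash, bay, iris, reed, plum, aster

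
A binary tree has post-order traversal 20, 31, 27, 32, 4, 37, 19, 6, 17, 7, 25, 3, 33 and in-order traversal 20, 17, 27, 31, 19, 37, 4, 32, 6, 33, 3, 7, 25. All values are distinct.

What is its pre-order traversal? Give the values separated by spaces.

33 17 20 6 19 27 31 37 4 32 3 25 7

The last element of post-order is the root; it splits in-order into left and right subtrees.
Root 33: left subtree has 9 nodes {20, 17, 27, 31, 19, 37, 4, 32, 6}, right has 3 {3, 7, 25}.
  Root 17: left subtree has 1 node {20}, right has 7 {27, 31, 19, 37, 4, 32, 6}.
    Root 6: left subtree has 6 nodes {27, 31, 19, 37, 4, 32}, right has 0 { }.
      Root 19: left subtree has 2 nodes {27, 31}, right has 3 {37, 4, 32}.
        Root 27: left subtree has 0 nodes { }, right has 1 {31}.
        Root 37: left subtree has 0 nodes { }, right has 2 {4, 32}.
          Root 4: left subtree has 0 nodes { }, right has 1 {32}.
  Root 3: left subtree has 0 nodes { }, right has 2 {7, 25}.
    Root 25: left subtree has 1 node {7}, right has 0 { }.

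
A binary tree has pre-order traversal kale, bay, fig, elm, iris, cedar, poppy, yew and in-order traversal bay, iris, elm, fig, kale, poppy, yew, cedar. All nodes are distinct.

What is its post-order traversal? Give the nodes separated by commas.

The first element of pre-order is the root; it splits in-order into left and right subtrees.
Root kale: left subtree has 4 nodes {bay, iris, elm, fig}, right has 3 {poppy, yew, cedar}.
  Root bay: left subtree has 0 nodes { }, right has 3 {iris, elm, fig}.
    Root fig: left subtree has 2 nodes {iris, elm}, right has 0 { }.
      Root elm: left subtree has 1 node {iris}, right has 0 { }.
  Root cedar: left subtree has 2 nodes {poppy, yew}, right has 0 { }.
    Root poppy: left subtree has 0 nodes { }, right has 1 {yew}.

iris, elm, fig, bay, yew, poppy, cedar, kale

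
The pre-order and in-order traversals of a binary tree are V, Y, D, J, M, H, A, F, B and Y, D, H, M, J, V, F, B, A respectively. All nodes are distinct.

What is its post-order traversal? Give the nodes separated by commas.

The first element of pre-order is the root; it splits in-order into left and right subtrees.
Root V: left subtree has 5 nodes {Y, D, H, M, J}, right has 3 {F, B, A}.
  Root Y: left subtree has 0 nodes { }, right has 4 {D, H, M, J}.
    Root D: left subtree has 0 nodes { }, right has 3 {H, M, J}.
      Root J: left subtree has 2 nodes {H, M}, right has 0 { }.
        Root M: left subtree has 1 node {H}, right has 0 { }.
  Root A: left subtree has 2 nodes {F, B}, right has 0 { }.
    Root F: left subtree has 0 nodes { }, right has 1 {B}.

H, M, J, D, Y, B, F, A, V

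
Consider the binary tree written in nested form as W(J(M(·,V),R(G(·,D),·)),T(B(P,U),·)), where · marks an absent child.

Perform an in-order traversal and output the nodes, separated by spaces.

M V J G D R W P B U T

In-order visits the left subtree, then the node, then the right subtree.
At W: go left to J.
  At J: go left to M.
    At M: no left child.
    Visit M.
    At M: go right to V.
      V is a leaf — visit V.
  Visit J.
  At J: go right to R.
    At R: go left to G.
      At G: no left child.
      Visit G.
      At G: go right to D.
        D is a leaf — visit D.
    Visit R.
    At R: no right child.
Visit W.
At W: go right to T.
  At T: go left to B.
    At B: go left to P.
      P is a leaf — visit P.
    Visit B.
    At B: go right to U.
      U is a leaf — visit U.
  Visit T.
  At T: no right child.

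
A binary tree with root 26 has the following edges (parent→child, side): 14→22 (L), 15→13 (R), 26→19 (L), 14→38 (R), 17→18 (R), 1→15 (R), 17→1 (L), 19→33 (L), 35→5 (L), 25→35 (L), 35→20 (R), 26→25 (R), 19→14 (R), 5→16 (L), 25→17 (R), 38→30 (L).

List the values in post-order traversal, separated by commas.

33, 22, 30, 38, 14, 19, 16, 5, 20, 35, 13, 15, 1, 18, 17, 25, 26

Post-order visits the left subtree, then the right subtree, then the node.
At 26: go left to 19.
  At 19: go left to 33.
    33 is a leaf — visit 33.
  At 19: go right to 14.
    At 14: go left to 22.
      22 is a leaf — visit 22.
    At 14: go right to 38.
      At 38: go left to 30.
        30 is a leaf — visit 30.
      At 38: no right child.
      Visit 38.
    Visit 14.
  Visit 19.
At 26: go right to 25.
  At 25: go left to 35.
    At 35: go left to 5.
      At 5: go left to 16.
        16 is a leaf — visit 16.
      At 5: no right child.
      Visit 5.
    At 35: go right to 20.
      20 is a leaf — visit 20.
    Visit 35.
  At 25: go right to 17.
    At 17: go left to 1.
      At 1: no left child.
      At 1: go right to 15.
        At 15: no left child.
        At 15: go right to 13.
          13 is a leaf — visit 13.
        Visit 15.
      Visit 1.
    At 17: go right to 18.
      18 is a leaf — visit 18.
    Visit 17.
  Visit 25.
Visit 26.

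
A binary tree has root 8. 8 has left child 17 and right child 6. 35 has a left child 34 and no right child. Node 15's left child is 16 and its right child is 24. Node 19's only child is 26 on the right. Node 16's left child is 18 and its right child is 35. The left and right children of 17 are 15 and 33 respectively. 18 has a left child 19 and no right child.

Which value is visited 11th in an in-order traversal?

In-order visits the left subtree, then the node, then the right subtree.
At 8: go left to 17.
  At 17: go left to 15.
    At 15: go left to 16.
      At 16: go left to 18.
        At 18: go left to 19.
          At 19: no left child.
          Visit 19.
          At 19: go right to 26.
            26 is a leaf — visit 26.
        Visit 18.
        At 18: no right child.
      Visit 16.
      At 16: go right to 35.
        At 35: go left to 34.
          34 is a leaf — visit 34.
        Visit 35.
        At 35: no right child.
    Visit 15.
    At 15: go right to 24.
      24 is a leaf — visit 24.
  Visit 17.
  At 17: go right to 33.
    33 is a leaf — visit 33.
Visit 8.
At 8: go right to 6.
  6 is a leaf — visit 6.
Full in-order sequence: 19, 26, 18, 16, 34, 35, 15, 24, 17, 33, 8, 6.

8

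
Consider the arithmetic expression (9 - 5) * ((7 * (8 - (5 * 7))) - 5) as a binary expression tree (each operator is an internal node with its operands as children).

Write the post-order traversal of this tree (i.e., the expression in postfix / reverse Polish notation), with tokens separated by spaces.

9 5 - 7 8 5 7 * - * 5 - *

Post-order on an expression tree gives postfix notation: for each operator, emit left operand, right operand, then the operator.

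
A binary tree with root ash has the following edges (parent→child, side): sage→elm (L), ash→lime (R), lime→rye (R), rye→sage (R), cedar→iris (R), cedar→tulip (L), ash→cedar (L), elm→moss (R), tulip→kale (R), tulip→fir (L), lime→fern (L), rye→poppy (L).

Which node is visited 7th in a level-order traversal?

rye

Level-order visits nodes level by level from the root, left to right within each level.
Level 0: ash
Level 1: cedar, lime
Level 2: tulip, iris, fern, rye
Level 3: fir, kale, poppy, sage
Level 4: elm
Level 5: moss
Full level-order sequence: ash, cedar, lime, tulip, iris, fern, rye, fir, kale, poppy, sage, elm, moss.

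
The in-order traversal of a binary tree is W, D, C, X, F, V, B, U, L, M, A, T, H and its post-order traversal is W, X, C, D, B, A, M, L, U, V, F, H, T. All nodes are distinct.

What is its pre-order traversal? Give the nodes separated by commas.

T, F, D, W, C, X, V, U, B, L, M, A, H

The last element of post-order is the root; it splits in-order into left and right subtrees.
Root T: left subtree has 11 nodes {W, D, C, X, F, V, B, U, L, M, A}, right has 1 {H}.
  Root F: left subtree has 4 nodes {W, D, C, X}, right has 6 {V, B, U, L, M, A}.
    Root D: left subtree has 1 node {W}, right has 2 {C, X}.
      Root C: left subtree has 0 nodes { }, right has 1 {X}.
    Root V: left subtree has 0 nodes { }, right has 5 {B, U, L, M, A}.
      Root U: left subtree has 1 node {B}, right has 3 {L, M, A}.
        Root L: left subtree has 0 nodes { }, right has 2 {M, A}.
          Root M: left subtree has 0 nodes { }, right has 1 {A}.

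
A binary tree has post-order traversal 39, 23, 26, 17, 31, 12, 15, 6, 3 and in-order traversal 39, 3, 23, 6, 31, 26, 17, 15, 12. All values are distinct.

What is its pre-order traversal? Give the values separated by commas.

3, 39, 6, 23, 15, 31, 17, 26, 12

The last element of post-order is the root; it splits in-order into left and right subtrees.
Root 3: left subtree has 1 node {39}, right has 7 {23, 6, 31, 26, 17, 15, 12}.
  Root 6: left subtree has 1 node {23}, right has 5 {31, 26, 17, 15, 12}.
    Root 15: left subtree has 3 nodes {31, 26, 17}, right has 1 {12}.
      Root 31: left subtree has 0 nodes { }, right has 2 {26, 17}.
        Root 17: left subtree has 1 node {26}, right has 0 { }.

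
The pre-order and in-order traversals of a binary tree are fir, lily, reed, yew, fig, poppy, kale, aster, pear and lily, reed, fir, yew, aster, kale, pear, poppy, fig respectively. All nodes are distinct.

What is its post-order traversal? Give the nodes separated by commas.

reed, lily, aster, pear, kale, poppy, fig, yew, fir

The first element of pre-order is the root; it splits in-order into left and right subtrees.
Root fir: left subtree has 2 nodes {lily, reed}, right has 6 {yew, aster, kale, pear, poppy, fig}.
  Root lily: left subtree has 0 nodes { }, right has 1 {reed}.
  Root yew: left subtree has 0 nodes { }, right has 5 {aster, kale, pear, poppy, fig}.
    Root fig: left subtree has 4 nodes {aster, kale, pear, poppy}, right has 0 { }.
      Root poppy: left subtree has 3 nodes {aster, kale, pear}, right has 0 { }.
        Root kale: left subtree has 1 node {aster}, right has 1 {pear}.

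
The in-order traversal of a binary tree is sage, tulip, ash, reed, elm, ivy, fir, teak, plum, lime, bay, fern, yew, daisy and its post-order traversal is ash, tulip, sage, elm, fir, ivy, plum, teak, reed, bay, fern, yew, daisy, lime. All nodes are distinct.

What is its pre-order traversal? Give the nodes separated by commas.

lime, reed, sage, tulip, ash, teak, ivy, elm, fir, plum, daisy, yew, fern, bay

The last element of post-order is the root; it splits in-order into left and right subtrees.
Root lime: left subtree has 9 nodes {sage, tulip, ash, reed, elm, ivy, fir, teak, plum}, right has 4 {bay, fern, yew, daisy}.
  Root reed: left subtree has 3 nodes {sage, tulip, ash}, right has 5 {elm, ivy, fir, teak, plum}.
    Root sage: left subtree has 0 nodes { }, right has 2 {tulip, ash}.
      Root tulip: left subtree has 0 nodes { }, right has 1 {ash}.
    Root teak: left subtree has 3 nodes {elm, ivy, fir}, right has 1 {plum}.
      Root ivy: left subtree has 1 node {elm}, right has 1 {fir}.
  Root daisy: left subtree has 3 nodes {bay, fern, yew}, right has 0 { }.
    Root yew: left subtree has 2 nodes {bay, fern}, right has 0 { }.
      Root fern: left subtree has 1 node {bay}, right has 0 { }.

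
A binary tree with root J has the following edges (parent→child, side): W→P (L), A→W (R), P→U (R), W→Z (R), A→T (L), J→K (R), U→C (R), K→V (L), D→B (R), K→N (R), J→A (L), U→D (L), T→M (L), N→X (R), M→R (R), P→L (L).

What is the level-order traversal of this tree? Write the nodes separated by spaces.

J A K T W V N M P Z X R L U D C B

Level-order visits nodes level by level from the root, left to right within each level.
Level 0: J
Level 1: A, K
Level 2: T, W, V, N
Level 3: M, P, Z, X
Level 4: R, L, U
Level 5: D, C
Level 6: B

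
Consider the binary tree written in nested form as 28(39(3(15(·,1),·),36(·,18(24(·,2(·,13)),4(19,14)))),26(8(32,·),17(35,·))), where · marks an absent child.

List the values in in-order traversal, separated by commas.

In-order visits the left subtree, then the node, then the right subtree.
At 28: go left to 39.
  At 39: go left to 3.
    At 3: go left to 15.
      At 15: no left child.
      Visit 15.
      At 15: go right to 1.
        1 is a leaf — visit 1.
    Visit 3.
    At 3: no right child.
  Visit 39.
  At 39: go right to 36.
    At 36: no left child.
    Visit 36.
    At 36: go right to 18.
      At 18: go left to 24.
        At 24: no left child.
        Visit 24.
        At 24: go right to 2.
          At 2: no left child.
          Visit 2.
          At 2: go right to 13.
            13 is a leaf — visit 13.
      Visit 18.
      At 18: go right to 4.
        At 4: go left to 19.
          19 is a leaf — visit 19.
        Visit 4.
        At 4: go right to 14.
          14 is a leaf — visit 14.
Visit 28.
At 28: go right to 26.
  At 26: go left to 8.
    At 8: go left to 32.
      32 is a leaf — visit 32.
    Visit 8.
    At 8: no right child.
  Visit 26.
  At 26: go right to 17.
    At 17: go left to 35.
      35 is a leaf — visit 35.
    Visit 17.
    At 17: no right child.

15, 1, 3, 39, 36, 24, 2, 13, 18, 19, 4, 14, 28, 32, 8, 26, 35, 17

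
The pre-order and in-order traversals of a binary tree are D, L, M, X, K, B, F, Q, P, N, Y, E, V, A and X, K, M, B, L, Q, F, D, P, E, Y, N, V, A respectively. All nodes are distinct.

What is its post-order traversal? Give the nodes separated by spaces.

The first element of pre-order is the root; it splits in-order into left and right subtrees.
Root D: left subtree has 7 nodes {X, K, M, B, L, Q, F}, right has 6 {P, E, Y, N, V, A}.
  Root L: left subtree has 4 nodes {X, K, M, B}, right has 2 {Q, F}.
    Root M: left subtree has 2 nodes {X, K}, right has 1 {B}.
      Root X: left subtree has 0 nodes { }, right has 1 {K}.
    Root F: left subtree has 1 node {Q}, right has 0 { }.
  Root P: left subtree has 0 nodes { }, right has 5 {E, Y, N, V, A}.
    Root N: left subtree has 2 nodes {E, Y}, right has 2 {V, A}.
      Root Y: left subtree has 1 node {E}, right has 0 { }.
      Root V: left subtree has 0 nodes { }, right has 1 {A}.

K X B M Q F L E Y A V N P D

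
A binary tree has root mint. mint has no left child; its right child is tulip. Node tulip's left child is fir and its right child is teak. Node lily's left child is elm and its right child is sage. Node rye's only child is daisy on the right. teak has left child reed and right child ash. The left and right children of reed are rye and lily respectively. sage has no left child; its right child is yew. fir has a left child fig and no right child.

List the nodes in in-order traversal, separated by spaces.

mint fig fir tulip rye daisy reed elm lily sage yew teak ash

In-order visits the left subtree, then the node, then the right subtree.
At mint: no left child.
Visit mint.
At mint: go right to tulip.
  At tulip: go left to fir.
    At fir: go left to fig.
      fig is a leaf — visit fig.
    Visit fir.
    At fir: no right child.
  Visit tulip.
  At tulip: go right to teak.
    At teak: go left to reed.
      At reed: go left to rye.
        At rye: no left child.
        Visit rye.
        At rye: go right to daisy.
          daisy is a leaf — visit daisy.
      Visit reed.
      At reed: go right to lily.
        At lily: go left to elm.
          elm is a leaf — visit elm.
        Visit lily.
        At lily: go right to sage.
          At sage: no left child.
          Visit sage.
          At sage: go right to yew.
            yew is a leaf — visit yew.
    Visit teak.
    At teak: go right to ash.
      ash is a leaf — visit ash.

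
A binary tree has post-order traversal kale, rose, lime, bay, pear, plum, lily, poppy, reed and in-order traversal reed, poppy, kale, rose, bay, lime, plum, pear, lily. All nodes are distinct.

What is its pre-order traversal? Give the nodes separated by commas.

reed, poppy, lily, plum, bay, rose, kale, lime, pear

The last element of post-order is the root; it splits in-order into left and right subtrees.
Root reed: left subtree has 0 nodes { }, right has 8 {poppy, kale, rose, bay, lime, plum, pear, lily}.
  Root poppy: left subtree has 0 nodes { }, right has 7 {kale, rose, bay, lime, plum, pear, lily}.
    Root lily: left subtree has 6 nodes {kale, rose, bay, lime, plum, pear}, right has 0 { }.
      Root plum: left subtree has 4 nodes {kale, rose, bay, lime}, right has 1 {pear}.
        Root bay: left subtree has 2 nodes {kale, rose}, right has 1 {lime}.
          Root rose: left subtree has 1 node {kale}, right has 0 { }.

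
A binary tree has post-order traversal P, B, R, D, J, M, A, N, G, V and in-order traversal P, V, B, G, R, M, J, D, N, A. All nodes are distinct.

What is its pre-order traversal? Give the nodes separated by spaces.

V P G B N M R J D A

The last element of post-order is the root; it splits in-order into left and right subtrees.
Root V: left subtree has 1 node {P}, right has 8 {B, G, R, M, J, D, N, A}.
  Root G: left subtree has 1 node {B}, right has 6 {R, M, J, D, N, A}.
    Root N: left subtree has 4 nodes {R, M, J, D}, right has 1 {A}.
      Root M: left subtree has 1 node {R}, right has 2 {J, D}.
        Root J: left subtree has 0 nodes { }, right has 1 {D}.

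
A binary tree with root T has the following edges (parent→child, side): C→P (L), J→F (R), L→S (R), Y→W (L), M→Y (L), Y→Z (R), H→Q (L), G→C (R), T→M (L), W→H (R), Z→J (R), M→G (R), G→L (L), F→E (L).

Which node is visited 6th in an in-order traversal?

In-order visits the left subtree, then the node, then the right subtree.
At T: go left to M.
  At M: go left to Y.
    At Y: go left to W.
      At W: no left child.
      Visit W.
      At W: go right to H.
        At H: go left to Q.
          Q is a leaf — visit Q.
        Visit H.
        At H: no right child.
    Visit Y.
    At Y: go right to Z.
      At Z: no left child.
      Visit Z.
      At Z: go right to J.
        At J: no left child.
        Visit J.
        At J: go right to F.
          At F: go left to E.
            E is a leaf — visit E.
          Visit F.
          At F: no right child.
  Visit M.
  At M: go right to G.
    At G: go left to L.
      At L: no left child.
      Visit L.
      At L: go right to S.
        S is a leaf — visit S.
    Visit G.
    At G: go right to C.
      At C: go left to P.
        P is a leaf — visit P.
      Visit C.
      At C: no right child.
Visit T.
At T: no right child.
Full in-order sequence: W, Q, H, Y, Z, J, E, F, M, L, S, G, P, C, T.

J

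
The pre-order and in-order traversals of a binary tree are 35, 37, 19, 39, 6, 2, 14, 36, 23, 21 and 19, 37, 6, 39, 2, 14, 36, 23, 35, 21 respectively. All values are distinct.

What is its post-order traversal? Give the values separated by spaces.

The first element of pre-order is the root; it splits in-order into left and right subtrees.
Root 35: left subtree has 8 nodes {19, 37, 6, 39, 2, 14, 36, 23}, right has 1 {21}.
  Root 37: left subtree has 1 node {19}, right has 6 {6, 39, 2, 14, 36, 23}.
    Root 39: left subtree has 1 node {6}, right has 4 {2, 14, 36, 23}.
      Root 2: left subtree has 0 nodes { }, right has 3 {14, 36, 23}.
        Root 14: left subtree has 0 nodes { }, right has 2 {36, 23}.
          Root 36: left subtree has 0 nodes { }, right has 1 {23}.

19 6 23 36 14 2 39 37 21 35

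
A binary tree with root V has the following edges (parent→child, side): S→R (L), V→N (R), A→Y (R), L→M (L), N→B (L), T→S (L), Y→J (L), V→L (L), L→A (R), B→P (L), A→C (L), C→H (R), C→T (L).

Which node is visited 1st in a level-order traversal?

Level-order visits nodes level by level from the root, left to right within each level.
Level 0: V
Level 1: L, N
Level 2: M, A, B
Level 3: C, Y, P
Level 4: T, H, J
Level 5: S
Level 6: R
Full level-order sequence: V, L, N, M, A, B, C, Y, P, T, H, J, S, R.

V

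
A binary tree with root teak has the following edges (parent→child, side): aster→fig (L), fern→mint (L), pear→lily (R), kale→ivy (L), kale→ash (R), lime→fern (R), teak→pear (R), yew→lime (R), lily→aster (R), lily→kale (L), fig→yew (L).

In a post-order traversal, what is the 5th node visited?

Post-order visits the left subtree, then the right subtree, then the node.
At teak: no left child.
At teak: go right to pear.
  At pear: no left child.
  At pear: go right to lily.
    At lily: go left to kale.
      At kale: go left to ivy.
        ivy is a leaf — visit ivy.
      At kale: go right to ash.
        ash is a leaf — visit ash.
      Visit kale.
    At lily: go right to aster.
      At aster: go left to fig.
        At fig: go left to yew.
          At yew: no left child.
          At yew: go right to lime.
            At lime: no left child.
            At lime: go right to fern.
              At fern: go left to mint.
                mint is a leaf — visit mint.
              At fern: no right child.
              Visit fern.
            Visit lime.
          Visit yew.
        At fig: no right child.
        Visit fig.
      At aster: no right child.
      Visit aster.
    Visit lily.
  Visit pear.
Visit teak.
Full post-order sequence: ivy, ash, kale, mint, fern, lime, yew, fig, aster, lily, pear, teak.

fern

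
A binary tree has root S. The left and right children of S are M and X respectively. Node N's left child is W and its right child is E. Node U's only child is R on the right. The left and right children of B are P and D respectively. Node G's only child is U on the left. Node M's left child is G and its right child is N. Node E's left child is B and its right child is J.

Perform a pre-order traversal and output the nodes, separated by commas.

Pre-order visits the node, then its left subtree, then its right subtree.
Visit S.
At S: go left to M.
  Visit M.
  At M: go left to G.
    Visit G.
    At G: go left to U.
      Visit U.
      At U: no left child.
      At U: go right to R.
        R is a leaf — visit R.
    At G: no right child.
  At M: go right to N.
    Visit N.
    At N: go left to W.
      W is a leaf — visit W.
    At N: go right to E.
      Visit E.
      At E: go left to B.
        Visit B.
        At B: go left to P.
          P is a leaf — visit P.
        At B: go right to D.
          D is a leaf — visit D.
      At E: go right to J.
        J is a leaf — visit J.
At S: go right to X.
  X is a leaf — visit X.

S, M, G, U, R, N, W, E, B, P, D, J, X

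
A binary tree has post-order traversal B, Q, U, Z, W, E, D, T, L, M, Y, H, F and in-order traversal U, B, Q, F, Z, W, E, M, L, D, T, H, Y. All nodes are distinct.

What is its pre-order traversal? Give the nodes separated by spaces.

The last element of post-order is the root; it splits in-order into left and right subtrees.
Root F: left subtree has 3 nodes {U, B, Q}, right has 9 {Z, W, E, M, L, D, T, H, Y}.
  Root U: left subtree has 0 nodes { }, right has 2 {B, Q}.
    Root Q: left subtree has 1 node {B}, right has 0 { }.
  Root H: left subtree has 7 nodes {Z, W, E, M, L, D, T}, right has 1 {Y}.
    Root M: left subtree has 3 nodes {Z, W, E}, right has 3 {L, D, T}.
      Root E: left subtree has 2 nodes {Z, W}, right has 0 { }.
        Root W: left subtree has 1 node {Z}, right has 0 { }.
      Root L: left subtree has 0 nodes { }, right has 2 {D, T}.
        Root T: left subtree has 1 node {D}, right has 0 { }.

F U Q B H M E W Z L T D Y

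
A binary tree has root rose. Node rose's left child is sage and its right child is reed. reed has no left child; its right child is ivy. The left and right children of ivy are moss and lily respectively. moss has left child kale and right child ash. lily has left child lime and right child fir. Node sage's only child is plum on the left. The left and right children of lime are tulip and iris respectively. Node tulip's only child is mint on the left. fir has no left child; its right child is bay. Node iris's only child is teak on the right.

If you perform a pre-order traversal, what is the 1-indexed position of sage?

Pre-order visits the node, then its left subtree, then its right subtree.
Visit rose.
At rose: go left to sage.
  Visit sage.
  At sage: go left to plum.
    plum is a leaf — visit plum.
  At sage: no right child.
At rose: go right to reed.
  Visit reed.
  At reed: no left child.
  At reed: go right to ivy.
    Visit ivy.
    At ivy: go left to moss.
      Visit moss.
      At moss: go left to kale.
        kale is a leaf — visit kale.
      At moss: go right to ash.
        ash is a leaf — visit ash.
    At ivy: go right to lily.
      Visit lily.
      At lily: go left to lime.
        Visit lime.
        At lime: go left to tulip.
          Visit tulip.
          At tulip: go left to mint.
            mint is a leaf — visit mint.
          At tulip: no right child.
        At lime: go right to iris.
          Visit iris.
          At iris: no left child.
          At iris: go right to teak.
            teak is a leaf — visit teak.
      At lily: go right to fir.
        Visit fir.
        At fir: no left child.
        At fir: go right to bay.
          bay is a leaf — visit bay.
Full pre-order sequence: rose, sage, plum, reed, ivy, moss, kale, ash, lily, lime, tulip, mint, iris, teak, fir, bay.

2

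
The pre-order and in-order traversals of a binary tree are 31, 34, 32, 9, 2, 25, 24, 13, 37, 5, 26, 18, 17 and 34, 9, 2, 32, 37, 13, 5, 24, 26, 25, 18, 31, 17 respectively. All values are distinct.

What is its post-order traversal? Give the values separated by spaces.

2 9 37 5 13 26 24 18 25 32 34 17 31

The first element of pre-order is the root; it splits in-order into left and right subtrees.
Root 31: left subtree has 11 nodes {34, 9, 2, 32, 37, 13, 5, 24, 26, 25, 18}, right has 1 {17}.
  Root 34: left subtree has 0 nodes { }, right has 10 {9, 2, 32, 37, 13, 5, 24, 26, 25, 18}.
    Root 32: left subtree has 2 nodes {9, 2}, right has 7 {37, 13, 5, 24, 26, 25, 18}.
      Root 9: left subtree has 0 nodes { }, right has 1 {2}.
      Root 25: left subtree has 5 nodes {37, 13, 5, 24, 26}, right has 1 {18}.
        Root 24: left subtree has 3 nodes {37, 13, 5}, right has 1 {26}.
          Root 13: left subtree has 1 node {37}, right has 1 {5}.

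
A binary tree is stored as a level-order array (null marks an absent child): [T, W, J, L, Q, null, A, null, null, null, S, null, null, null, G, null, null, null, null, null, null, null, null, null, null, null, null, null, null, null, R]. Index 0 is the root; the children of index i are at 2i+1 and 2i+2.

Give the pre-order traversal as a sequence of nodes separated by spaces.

T W L Q S J A G R

Pre-order visits the node, then its left subtree, then its right subtree.
Visit T.
At T: go left to W.
  Visit W.
  At W: go left to L.
    L is a leaf — visit L.
  At W: go right to Q.
    Visit Q.
    At Q: no left child.
    At Q: go right to S.
      S is a leaf — visit S.
At T: go right to J.
  Visit J.
  At J: no left child.
  At J: go right to A.
    Visit A.
    At A: no left child.
    At A: go right to G.
      Visit G.
      At G: no left child.
      At G: go right to R.
        R is a leaf — visit R.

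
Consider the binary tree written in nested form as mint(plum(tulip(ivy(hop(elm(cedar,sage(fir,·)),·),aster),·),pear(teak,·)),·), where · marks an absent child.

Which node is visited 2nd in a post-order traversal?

fir

Post-order visits the left subtree, then the right subtree, then the node.
At mint: go left to plum.
  At plum: go left to tulip.
    At tulip: go left to ivy.
      At ivy: go left to hop.
        At hop: go left to elm.
          At elm: go left to cedar.
            cedar is a leaf — visit cedar.
          At elm: go right to sage.
            At sage: go left to fir.
              fir is a leaf — visit fir.
            At sage: no right child.
            Visit sage.
          Visit elm.
        At hop: no right child.
        Visit hop.
      At ivy: go right to aster.
        aster is a leaf — visit aster.
      Visit ivy.
    At tulip: no right child.
    Visit tulip.
  At plum: go right to pear.
    At pear: go left to teak.
      teak is a leaf — visit teak.
    At pear: no right child.
    Visit pear.
  Visit plum.
At mint: no right child.
Visit mint.
Full post-order sequence: cedar, fir, sage, elm, hop, aster, ivy, tulip, teak, pear, plum, mint.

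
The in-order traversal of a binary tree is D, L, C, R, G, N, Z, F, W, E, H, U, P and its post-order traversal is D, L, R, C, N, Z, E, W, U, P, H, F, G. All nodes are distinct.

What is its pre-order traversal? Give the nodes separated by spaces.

G C L D R F Z N H W E P U

The last element of post-order is the root; it splits in-order into left and right subtrees.
Root G: left subtree has 4 nodes {D, L, C, R}, right has 8 {N, Z, F, W, E, H, U, P}.
  Root C: left subtree has 2 nodes {D, L}, right has 1 {R}.
    Root L: left subtree has 1 node {D}, right has 0 { }.
  Root F: left subtree has 2 nodes {N, Z}, right has 5 {W, E, H, U, P}.
    Root Z: left subtree has 1 node {N}, right has 0 { }.
    Root H: left subtree has 2 nodes {W, E}, right has 2 {U, P}.
      Root W: left subtree has 0 nodes { }, right has 1 {E}.
      Root P: left subtree has 1 node {U}, right has 0 { }.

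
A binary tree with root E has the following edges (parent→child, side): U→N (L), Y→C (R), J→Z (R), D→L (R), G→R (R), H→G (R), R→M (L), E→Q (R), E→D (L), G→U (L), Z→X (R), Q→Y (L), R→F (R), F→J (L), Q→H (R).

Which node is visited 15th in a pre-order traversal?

Z

Pre-order visits the node, then its left subtree, then its right subtree.
Visit E.
At E: go left to D.
  Visit D.
  At D: no left child.
  At D: go right to L.
    L is a leaf — visit L.
At E: go right to Q.
  Visit Q.
  At Q: go left to Y.
    Visit Y.
    At Y: no left child.
    At Y: go right to C.
      C is a leaf — visit C.
  At Q: go right to H.
    Visit H.
    At H: no left child.
    At H: go right to G.
      Visit G.
      At G: go left to U.
        Visit U.
        At U: go left to N.
          N is a leaf — visit N.
        At U: no right child.
      At G: go right to R.
        Visit R.
        At R: go left to M.
          M is a leaf — visit M.
        At R: go right to F.
          Visit F.
          At F: go left to J.
            Visit J.
            At J: no left child.
            At J: go right to Z.
              Visit Z.
              At Z: no left child.
              At Z: go right to X.
                X is a leaf — visit X.
          At F: no right child.
Full pre-order sequence: E, D, L, Q, Y, C, H, G, U, N, R, M, F, J, Z, X.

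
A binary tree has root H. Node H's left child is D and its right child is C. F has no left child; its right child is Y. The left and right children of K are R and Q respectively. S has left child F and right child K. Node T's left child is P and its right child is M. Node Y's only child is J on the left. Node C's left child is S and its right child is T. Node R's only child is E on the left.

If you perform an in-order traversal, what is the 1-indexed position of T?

13

In-order visits the left subtree, then the node, then the right subtree.
At H: go left to D.
  D is a leaf — visit D.
Visit H.
At H: go right to C.
  At C: go left to S.
    At S: go left to F.
      At F: no left child.
      Visit F.
      At F: go right to Y.
        At Y: go left to J.
          J is a leaf — visit J.
        Visit Y.
        At Y: no right child.
    Visit S.
    At S: go right to K.
      At K: go left to R.
        At R: go left to E.
          E is a leaf — visit E.
        Visit R.
        At R: no right child.
      Visit K.
      At K: go right to Q.
        Q is a leaf — visit Q.
  Visit C.
  At C: go right to T.
    At T: go left to P.
      P is a leaf — visit P.
    Visit T.
    At T: go right to M.
      M is a leaf — visit M.
Full in-order sequence: D, H, F, J, Y, S, E, R, K, Q, C, P, T, M.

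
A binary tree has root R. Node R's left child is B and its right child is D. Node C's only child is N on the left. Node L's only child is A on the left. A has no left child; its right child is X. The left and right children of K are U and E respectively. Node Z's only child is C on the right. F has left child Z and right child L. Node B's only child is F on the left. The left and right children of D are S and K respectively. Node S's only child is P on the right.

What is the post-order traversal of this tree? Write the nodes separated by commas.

Post-order visits the left subtree, then the right subtree, then the node.
At R: go left to B.
  At B: go left to F.
    At F: go left to Z.
      At Z: no left child.
      At Z: go right to C.
        At C: go left to N.
          N is a leaf — visit N.
        At C: no right child.
        Visit C.
      Visit Z.
    At F: go right to L.
      At L: go left to A.
        At A: no left child.
        At A: go right to X.
          X is a leaf — visit X.
        Visit A.
      At L: no right child.
      Visit L.
    Visit F.
  At B: no right child.
  Visit B.
At R: go right to D.
  At D: go left to S.
    At S: no left child.
    At S: go right to P.
      P is a leaf — visit P.
    Visit S.
  At D: go right to K.
    At K: go left to U.
      U is a leaf — visit U.
    At K: go right to E.
      E is a leaf — visit E.
    Visit K.
  Visit D.
Visit R.

N, C, Z, X, A, L, F, B, P, S, U, E, K, D, R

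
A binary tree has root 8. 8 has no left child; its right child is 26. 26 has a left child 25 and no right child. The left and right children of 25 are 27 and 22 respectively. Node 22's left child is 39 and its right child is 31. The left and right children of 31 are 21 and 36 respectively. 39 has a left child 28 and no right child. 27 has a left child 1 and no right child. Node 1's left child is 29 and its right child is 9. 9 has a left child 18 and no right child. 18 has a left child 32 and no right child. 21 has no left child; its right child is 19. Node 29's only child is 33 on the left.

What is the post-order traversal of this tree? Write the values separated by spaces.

33 29 32 18 9 1 27 28 39 19 21 36 31 22 25 26 8

Post-order visits the left subtree, then the right subtree, then the node.
At 8: no left child.
At 8: go right to 26.
  At 26: go left to 25.
    At 25: go left to 27.
      At 27: go left to 1.
        At 1: go left to 29.
          At 29: go left to 33.
            33 is a leaf — visit 33.
          At 29: no right child.
          Visit 29.
        At 1: go right to 9.
          At 9: go left to 18.
            At 18: go left to 32.
              32 is a leaf — visit 32.
            At 18: no right child.
            Visit 18.
          At 9: no right child.
          Visit 9.
        Visit 1.
      At 27: no right child.
      Visit 27.
    At 25: go right to 22.
      At 22: go left to 39.
        At 39: go left to 28.
          28 is a leaf — visit 28.
        At 39: no right child.
        Visit 39.
      At 22: go right to 31.
        At 31: go left to 21.
          At 21: no left child.
          At 21: go right to 19.
            19 is a leaf — visit 19.
          Visit 21.
        At 31: go right to 36.
          36 is a leaf — visit 36.
        Visit 31.
      Visit 22.
    Visit 25.
  At 26: no right child.
  Visit 26.
Visit 8.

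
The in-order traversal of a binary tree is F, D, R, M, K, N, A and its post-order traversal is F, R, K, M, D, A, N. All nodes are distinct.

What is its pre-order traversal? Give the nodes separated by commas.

The last element of post-order is the root; it splits in-order into left and right subtrees.
Root N: left subtree has 5 nodes {F, D, R, M, K}, right has 1 {A}.
  Root D: left subtree has 1 node {F}, right has 3 {R, M, K}.
    Root M: left subtree has 1 node {R}, right has 1 {K}.

N, D, F, M, R, K, A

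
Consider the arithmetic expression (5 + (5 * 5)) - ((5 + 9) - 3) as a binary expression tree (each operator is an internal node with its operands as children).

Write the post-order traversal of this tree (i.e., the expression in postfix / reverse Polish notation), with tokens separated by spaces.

5 5 5 * + 5 9 + 3 - -

Post-order on an expression tree gives postfix notation: for each operator, emit left operand, right operand, then the operator.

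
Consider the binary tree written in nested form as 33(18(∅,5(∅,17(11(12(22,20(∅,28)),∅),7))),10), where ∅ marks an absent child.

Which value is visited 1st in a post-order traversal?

Post-order visits the left subtree, then the right subtree, then the node.
At 33: go left to 18.
  At 18: no left child.
  At 18: go right to 5.
    At 5: no left child.
    At 5: go right to 17.
      At 17: go left to 11.
        At 11: go left to 12.
          At 12: go left to 22.
            22 is a leaf — visit 22.
          At 12: go right to 20.
            At 20: no left child.
            At 20: go right to 28.
              28 is a leaf — visit 28.
            Visit 20.
          Visit 12.
        At 11: no right child.
        Visit 11.
      At 17: go right to 7.
        7 is a leaf — visit 7.
      Visit 17.
    Visit 5.
  Visit 18.
At 33: go right to 10.
  10 is a leaf — visit 10.
Visit 33.
Full post-order sequence: 22, 28, 20, 12, 11, 7, 17, 5, 18, 10, 33.

22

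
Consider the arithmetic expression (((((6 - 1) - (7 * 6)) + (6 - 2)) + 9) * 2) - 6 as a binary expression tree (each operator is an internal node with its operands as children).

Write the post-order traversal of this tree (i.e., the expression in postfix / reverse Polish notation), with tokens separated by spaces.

6 1 - 7 6 * - 6 2 - + 9 + 2 * 6 -

Post-order on an expression tree gives postfix notation: for each operator, emit left operand, right operand, then the operator.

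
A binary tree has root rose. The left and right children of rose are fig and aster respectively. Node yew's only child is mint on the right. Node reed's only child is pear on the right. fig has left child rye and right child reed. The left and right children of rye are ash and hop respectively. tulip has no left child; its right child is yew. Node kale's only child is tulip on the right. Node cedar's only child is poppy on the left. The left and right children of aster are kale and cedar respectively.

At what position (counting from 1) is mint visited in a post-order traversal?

Post-order visits the left subtree, then the right subtree, then the node.
At rose: go left to fig.
  At fig: go left to rye.
    At rye: go left to ash.
      ash is a leaf — visit ash.
    At rye: go right to hop.
      hop is a leaf — visit hop.
    Visit rye.
  At fig: go right to reed.
    At reed: no left child.
    At reed: go right to pear.
      pear is a leaf — visit pear.
    Visit reed.
  Visit fig.
At rose: go right to aster.
  At aster: go left to kale.
    At kale: no left child.
    At kale: go right to tulip.
      At tulip: no left child.
      At tulip: go right to yew.
        At yew: no left child.
        At yew: go right to mint.
          mint is a leaf — visit mint.
        Visit yew.
      Visit tulip.
    Visit kale.
  At aster: go right to cedar.
    At cedar: go left to poppy.
      poppy is a leaf — visit poppy.
    At cedar: no right child.
    Visit cedar.
  Visit aster.
Visit rose.
Full post-order sequence: ash, hop, rye, pear, reed, fig, mint, yew, tulip, kale, poppy, cedar, aster, rose.

7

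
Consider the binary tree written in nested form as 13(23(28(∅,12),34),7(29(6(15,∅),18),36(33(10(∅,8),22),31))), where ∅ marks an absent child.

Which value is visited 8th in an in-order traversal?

29

In-order visits the left subtree, then the node, then the right subtree.
At 13: go left to 23.
  At 23: go left to 28.
    At 28: no left child.
    Visit 28.
    At 28: go right to 12.
      12 is a leaf — visit 12.
  Visit 23.
  At 23: go right to 34.
    34 is a leaf — visit 34.
Visit 13.
At 13: go right to 7.
  At 7: go left to 29.
    At 29: go left to 6.
      At 6: go left to 15.
        15 is a leaf — visit 15.
      Visit 6.
      At 6: no right child.
    Visit 29.
    At 29: go right to 18.
      18 is a leaf — visit 18.
  Visit 7.
  At 7: go right to 36.
    At 36: go left to 33.
      At 33: go left to 10.
        At 10: no left child.
        Visit 10.
        At 10: go right to 8.
          8 is a leaf — visit 8.
      Visit 33.
      At 33: go right to 22.
        22 is a leaf — visit 22.
    Visit 36.
    At 36: go right to 31.
      31 is a leaf — visit 31.
Full in-order sequence: 28, 12, 23, 34, 13, 15, 6, 29, 18, 7, 10, 8, 33, 22, 36, 31.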